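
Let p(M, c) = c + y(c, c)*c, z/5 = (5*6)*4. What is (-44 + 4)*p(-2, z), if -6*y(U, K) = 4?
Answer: -8000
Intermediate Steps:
z = 600 (z = 5*((5*6)*4) = 5*(30*4) = 5*120 = 600)
y(U, K) = -⅔ (y(U, K) = -⅙*4 = -⅔)
p(M, c) = c/3 (p(M, c) = c - 2*c/3 = c/3)
(-44 + 4)*p(-2, z) = (-44 + 4)*((⅓)*600) = -40*200 = -8000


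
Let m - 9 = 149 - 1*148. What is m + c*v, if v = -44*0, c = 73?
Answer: 10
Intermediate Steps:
v = 0
m = 10 (m = 9 + (149 - 1*148) = 9 + (149 - 148) = 9 + 1 = 10)
m + c*v = 10 + 73*0 = 10 + 0 = 10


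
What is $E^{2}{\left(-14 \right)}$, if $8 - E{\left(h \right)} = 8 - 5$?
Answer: $25$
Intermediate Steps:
$E{\left(h \right)} = 5$ ($E{\left(h \right)} = 8 - \left(8 - 5\right) = 8 - 3 = 5$)
$E^{2}{\left(-14 \right)} = 5^{2} = 25$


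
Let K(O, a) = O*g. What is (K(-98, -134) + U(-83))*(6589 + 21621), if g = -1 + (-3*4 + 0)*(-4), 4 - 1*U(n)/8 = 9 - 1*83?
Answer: -112332220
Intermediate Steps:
U(n) = 624 (U(n) = 32 - 8*(9 - 1*83) = 32 - 8*(9 - 83) = 32 - 8*(-74) = 32 + 592 = 624)
g = 47 (g = -1 + (-12 + 0)*(-4) = -1 - 12*(-4) = -1 + 48 = 47)
K(O, a) = 47*O (K(O, a) = O*47 = 47*O)
(K(-98, -134) + U(-83))*(6589 + 21621) = (47*(-98) + 624)*(6589 + 21621) = (-4606 + 624)*28210 = -3982*28210 = -112332220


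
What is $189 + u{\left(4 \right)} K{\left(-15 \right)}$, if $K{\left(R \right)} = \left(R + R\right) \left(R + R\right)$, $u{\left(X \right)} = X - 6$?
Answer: $-1611$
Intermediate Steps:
$u{\left(X \right)} = -6 + X$
$K{\left(R \right)} = 4 R^{2}$ ($K{\left(R \right)} = 2 R 2 R = 4 R^{2}$)
$189 + u{\left(4 \right)} K{\left(-15 \right)} = 189 + \left(-6 + 4\right) 4 \left(-15\right)^{2} = 189 - 2 \cdot 4 \cdot 225 = 189 - 1800 = -1611$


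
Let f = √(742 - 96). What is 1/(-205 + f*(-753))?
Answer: 205/366245789 - 753*√646/366245789 ≈ -5.1697e-5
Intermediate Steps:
f = √646 ≈ 25.417
1/(-205 + f*(-753)) = 1/(-205 + √646*(-753)) = 1/(-205 - 753*√646)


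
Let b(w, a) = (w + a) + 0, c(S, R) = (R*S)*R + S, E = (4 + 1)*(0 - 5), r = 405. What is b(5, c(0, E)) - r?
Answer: -400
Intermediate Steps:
E = -25 (E = 5*(-5) = -25)
c(S, R) = S + S*R**2 (c(S, R) = S*R**2 + S = S + S*R**2)
b(w, a) = a + w (b(w, a) = (a + w) + 0 = a + w)
b(5, c(0, E)) - r = (0*(1 + (-25)**2) + 5) - 1*405 = (0*(1 + 625) + 5) - 405 = (0*626 + 5) - 405 = (0 + 5) - 405 = 5 - 405 = -400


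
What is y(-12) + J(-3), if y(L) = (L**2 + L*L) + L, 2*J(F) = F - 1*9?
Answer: 270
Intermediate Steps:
J(F) = -9/2 + F/2 (J(F) = (F - 1*9)/2 = (F - 9)/2 = (-9 + F)/2 = -9/2 + F/2)
y(L) = L + 2*L**2 (y(L) = (L**2 + L**2) + L = 2*L**2 + L = L + 2*L**2)
y(-12) + J(-3) = -12*(1 + 2*(-12)) + (-9/2 + (1/2)*(-3)) = -12*(1 - 24) + (-9/2 - 3/2) = -12*(-23) - 6 = 276 - 6 = 270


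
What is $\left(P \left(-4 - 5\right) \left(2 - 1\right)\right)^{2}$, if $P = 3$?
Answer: $729$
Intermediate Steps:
$\left(P \left(-4 - 5\right) \left(2 - 1\right)\right)^{2} = \left(3 \left(-4 - 5\right) \left(2 - 1\right)\right)^{2} = \left(3 \left(\left(-9\right) 1\right)\right)^{2} = \left(3 \left(-9\right)\right)^{2} = \left(-27\right)^{2} = 729$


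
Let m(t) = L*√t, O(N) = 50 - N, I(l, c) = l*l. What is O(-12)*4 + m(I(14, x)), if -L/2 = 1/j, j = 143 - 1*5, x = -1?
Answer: 17098/69 ≈ 247.80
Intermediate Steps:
I(l, c) = l²
j = 138 (j = 143 - 5 = 138)
L = -1/69 (L = -2/138 = -2*1/138 = -1/69 ≈ -0.014493)
m(t) = -√t/69
O(-12)*4 + m(I(14, x)) = (50 - 1*(-12))*4 - √(14²)/69 = (50 + 12)*4 - √196/69 = 62*4 - 1/69*14 = 248 - 14/69 = 17098/69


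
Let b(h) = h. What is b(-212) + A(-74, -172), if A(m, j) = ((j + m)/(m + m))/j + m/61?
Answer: -165547871/776408 ≈ -213.22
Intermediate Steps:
A(m, j) = m/61 + (j + m)/(2*j*m) (A(m, j) = ((j + m)/((2*m)))/j + m*(1/61) = ((j + m)*(1/(2*m)))/j + m/61 = ((j + m)/(2*m))/j + m/61 = (j + m)/(2*j*m) + m/61 = m/61 + (j + m)/(2*j*m))
b(-212) + A(-74, -172) = -212 + ((1/2)/(-172) + (1/2)/(-74) + (1/61)*(-74)) = -212 + ((1/2)*(-1/172) + (1/2)*(-1/74) - 74/61) = -212 + (-1/344 - 1/148 - 74/61) = -212 - 949375/776408 = -165547871/776408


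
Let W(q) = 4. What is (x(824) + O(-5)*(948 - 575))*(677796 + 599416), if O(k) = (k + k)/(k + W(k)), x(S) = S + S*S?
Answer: 873012718360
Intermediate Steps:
x(S) = S + S²
O(k) = 2*k/(4 + k) (O(k) = (k + k)/(k + 4) = (2*k)/(4 + k) = 2*k/(4 + k))
(x(824) + O(-5)*(948 - 575))*(677796 + 599416) = (824*(1 + 824) + (2*(-5)/(4 - 5))*(948 - 575))*(677796 + 599416) = (824*825 + (2*(-5)/(-1))*373)*1277212 = (679800 + (2*(-5)*(-1))*373)*1277212 = (679800 + 10*373)*1277212 = (679800 + 3730)*1277212 = 683530*1277212 = 873012718360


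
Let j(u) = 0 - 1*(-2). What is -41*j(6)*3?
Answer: -246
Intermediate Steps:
j(u) = 2 (j(u) = 0 + 2 = 2)
-41*j(6)*3 = -41*2*3 = -82*3 = -246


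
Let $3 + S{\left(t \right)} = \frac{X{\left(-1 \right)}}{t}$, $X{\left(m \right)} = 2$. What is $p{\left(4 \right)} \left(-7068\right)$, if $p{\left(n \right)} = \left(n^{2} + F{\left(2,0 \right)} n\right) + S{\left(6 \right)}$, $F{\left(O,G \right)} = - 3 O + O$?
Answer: $18848$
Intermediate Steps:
$F{\left(O,G \right)} = - 2 O$
$S{\left(t \right)} = -3 + \frac{2}{t}$
$p{\left(n \right)} = - \frac{8}{3} + n^{2} - 4 n$ ($p{\left(n \right)} = \left(n^{2} + \left(-2\right) 2 n\right) - \left(3 - \frac{2}{6}\right) = \left(n^{2} - 4 n\right) + \left(-3 + 2 \cdot \frac{1}{6}\right) = \left(n^{2} - 4 n\right) + \left(-3 + \frac{1}{3}\right) = \left(n^{2} - 4 n\right) - \frac{8}{3} = - \frac{8}{3} + n^{2} - 4 n$)
$p{\left(4 \right)} \left(-7068\right) = \left(- \frac{8}{3} + 4^{2} - 16\right) \left(-7068\right) = \left(- \frac{8}{3} + 16 - 16\right) \left(-7068\right) = \left(- \frac{8}{3}\right) \left(-7068\right) = 18848$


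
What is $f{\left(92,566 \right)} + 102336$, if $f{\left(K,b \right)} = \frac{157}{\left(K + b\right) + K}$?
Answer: $\frac{76752157}{750} \approx 1.0234 \cdot 10^{5}$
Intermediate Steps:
$f{\left(K,b \right)} = \frac{157}{b + 2 K}$
$f{\left(92,566 \right)} + 102336 = \frac{157}{566 + 2 \cdot 92} + 102336 = \frac{157}{566 + 184} + 102336 = \frac{157}{750} + 102336 = \frac{76752157}{750}$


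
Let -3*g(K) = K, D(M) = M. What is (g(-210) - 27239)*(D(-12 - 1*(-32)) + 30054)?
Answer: -817080506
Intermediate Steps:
g(K) = -K/3
(g(-210) - 27239)*(D(-12 - 1*(-32)) + 30054) = (-⅓*(-210) - 27239)*((-12 - 1*(-32)) + 30054) = (70 - 27239)*((-12 + 32) + 30054) = -27169*(20 + 30054) = -27169*30074 = -817080506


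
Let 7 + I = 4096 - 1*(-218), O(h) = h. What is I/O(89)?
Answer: 4307/89 ≈ 48.393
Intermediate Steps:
I = 4307 (I = -7 + (4096 - 1*(-218)) = -7 + (4096 + 218) = -7 + 4314 = 4307)
I/O(89) = 4307/89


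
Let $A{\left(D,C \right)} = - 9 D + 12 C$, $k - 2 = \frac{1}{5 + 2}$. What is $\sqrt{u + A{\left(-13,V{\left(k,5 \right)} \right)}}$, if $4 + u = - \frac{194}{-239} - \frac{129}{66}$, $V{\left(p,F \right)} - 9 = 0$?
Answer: $\frac{\sqrt{6078295322}}{5258} \approx 14.828$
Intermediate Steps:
$k = \frac{15}{7}$ ($k = 2 + \frac{1}{5 + 2} = 2 + \frac{1}{7} = \frac{15}{7} \approx 2.1429$)
$V{\left(p,F \right)} = 9$ ($V{\left(p,F \right)} = 9 + 0 = 9$)
$u = - \frac{27041}{5258}$ ($u = -4 - \left(- \frac{194}{239} + \frac{43}{22}\right) = -4 - \frac{6009}{5258} = - \frac{27041}{5258} \approx -5.1428$)
$\sqrt{u + A{\left(-13,V{\left(k,5 \right)} \right)}} = \sqrt{- \frac{27041}{5258} + \left(\left(-9\right) \left(-13\right) + 12 \cdot 9\right)} = \sqrt{- \frac{27041}{5258} + \left(117 + 108\right)} = \sqrt{- \frac{27041}{5258} + 225} = \sqrt{\frac{1156009}{5258}} = \frac{\sqrt{6078295322}}{5258}$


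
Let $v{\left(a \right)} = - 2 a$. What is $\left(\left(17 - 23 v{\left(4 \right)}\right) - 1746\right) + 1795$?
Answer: $250$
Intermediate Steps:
$\left(\left(17 - 23 v{\left(4 \right)}\right) - 1746\right) + 1795 = \left(\left(17 - 23 \left(\left(-2\right) 4\right)\right) - 1746\right) + 1795 = \left(\left(17 - -184\right) - 1746\right) + 1795 = \left(\left(17 + 184\right) - 1746\right) + 1795 = \left(201 - 1746\right) + 1795 = -1545 + 1795 = 250$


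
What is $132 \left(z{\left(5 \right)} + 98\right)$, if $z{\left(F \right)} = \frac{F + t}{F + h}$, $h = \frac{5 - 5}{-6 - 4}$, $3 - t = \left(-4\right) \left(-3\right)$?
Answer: $\frac{64152}{5} \approx 12830.0$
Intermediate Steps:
$t = -9$ ($t = 3 - \left(-4\right) \left(-3\right) = 3 - 12 = -9$)
$h = 0$ ($h = \frac{0}{-10} = 0 \left(- \frac{1}{10}\right) = 0$)
$z{\left(F \right)} = \frac{-9 + F}{F}$ ($z{\left(F \right)} = \frac{F - 9}{F + 0} = \frac{-9 + F}{F}$)
$132 \left(z{\left(5 \right)} + 98\right) = 132 \left(\frac{-9 + 5}{5} + 98\right) = 132 \left(\frac{1}{5} \left(-4\right) + 98\right) = 132 \left(- \frac{4}{5} + 98\right) = 132 \cdot \frac{486}{5} = \frac{64152}{5}$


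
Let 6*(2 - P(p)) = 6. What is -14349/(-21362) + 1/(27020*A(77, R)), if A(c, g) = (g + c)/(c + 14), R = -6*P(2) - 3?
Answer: 1883301613/2803548880 ≈ 0.67176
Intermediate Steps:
P(p) = 1 (P(p) = 2 - 1/6*6 = 2 - 1 = 1)
R = -9 (R = -6*1 - 3 = -6 - 3 = -9)
A(c, g) = (c + g)/(14 + c)
-14349/(-21362) + 1/(27020*A(77, R)) = -14349/(-21362) + 1/(27020*(((77 - 9)/(14 + 77)))) = -14349*(-1/21362) + 1/(27020*((68/91))) = 14349/21362 + 1/(27020*(((1/91)*68))) = 14349/21362 + 1/(27020*(68/91)) = 14349/21362 + (1/27020)*(91/68) = 14349/21362 + 13/262480 = 1883301613/2803548880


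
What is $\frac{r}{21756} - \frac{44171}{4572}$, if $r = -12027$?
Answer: $- \frac{42332155}{4144518} \approx -10.214$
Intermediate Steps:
$\frac{r}{21756} - \frac{44171}{4572} = - \frac{12027}{21756} - \frac{44171}{4572} = \left(-12027\right) \frac{1}{21756} - \frac{44171}{4572} = - \frac{4009}{7252} - \frac{44171}{4572} = - \frac{42332155}{4144518}$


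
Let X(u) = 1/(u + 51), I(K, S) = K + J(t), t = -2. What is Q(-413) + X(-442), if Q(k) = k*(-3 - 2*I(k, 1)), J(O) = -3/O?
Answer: -132416061/391 ≈ -3.3866e+5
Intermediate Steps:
I(K, S) = 3/2 + K (I(K, S) = K - 3/(-2) = K - 3*(-1/2) = K + 3/2 = 3/2 + K)
X(u) = 1/(51 + u)
Q(k) = k*(-6 - 2*k) (Q(k) = k*(-3 - 2*(3/2 + k)) = k*(-3 + (-3 - 2*k)) = k*(-6 - 2*k))
Q(-413) + X(-442) = -2*(-413)*(3 - 413) + 1/(51 - 442) = -2*(-413)*(-410) + 1/(-391) = -338660 - 1/391 = -132416061/391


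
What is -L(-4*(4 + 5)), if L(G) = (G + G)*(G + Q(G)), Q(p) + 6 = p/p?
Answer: -2952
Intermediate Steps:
Q(p) = -5 (Q(p) = -6 + p/p = -6 + 1 = -5)
L(G) = 2*G*(-5 + G) (L(G) = (G + G)*(G - 5) = (2*G)*(-5 + G) = 2*G*(-5 + G))
-L(-4*(4 + 5)) = -2*(-4*(4 + 5))*(-5 - 4*(4 + 5)) = -2*(-4*9)*(-5 - 4*9) = -2*(-36)*(-5 - 36) = -2*(-36)*(-41) = -1*2952 = -2952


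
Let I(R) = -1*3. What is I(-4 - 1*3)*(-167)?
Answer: 501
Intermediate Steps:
I(R) = -3
I(-4 - 1*3)*(-167) = -3*(-167) = 501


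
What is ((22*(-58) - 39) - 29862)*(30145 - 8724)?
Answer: -667842517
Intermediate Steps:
((22*(-58) - 39) - 29862)*(30145 - 8724) = ((-1276 - 39) - 29862)*21421 = (-1315 - 29862)*21421 = -31177*21421 = -667842517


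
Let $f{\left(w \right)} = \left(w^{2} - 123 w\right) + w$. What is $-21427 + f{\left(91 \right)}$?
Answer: $-24248$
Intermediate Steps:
$f{\left(w \right)} = w^{2} - 122 w$
$-21427 + f{\left(91 \right)} = -21427 + 91 \left(-122 + 91\right) = -21427 + 91 \left(-31\right) = -21427 - 2821 = -24248$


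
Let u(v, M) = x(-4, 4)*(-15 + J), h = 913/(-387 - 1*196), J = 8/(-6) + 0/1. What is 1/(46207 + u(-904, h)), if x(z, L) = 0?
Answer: 1/46207 ≈ 2.1642e-5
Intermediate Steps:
J = -4/3 (J = 8*(-1/6) + 0*1 = -4/3 + 0 = -4/3 ≈ -1.3333)
h = -83/53 (h = 913/(-387 - 196) = 913/(-583) = 913*(-1/583) = -83/53 ≈ -1.5660)
u(v, M) = 0 (u(v, M) = 0*(-15 - 4/3) = 0*(-49/3) = 0)
1/(46207 + u(-904, h)) = 1/(46207 + 0) = 1/46207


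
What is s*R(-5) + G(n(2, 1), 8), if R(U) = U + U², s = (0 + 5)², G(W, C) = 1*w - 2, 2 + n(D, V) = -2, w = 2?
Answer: 500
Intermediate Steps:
n(D, V) = -4 (n(D, V) = -2 - 2 = -4)
G(W, C) = 0 (G(W, C) = 1*2 - 2 = 2 - 2 = 0)
s = 25 (s = 5² = 25)
s*R(-5) + G(n(2, 1), 8) = 25*(-5*(1 - 5)) + 0 = 25*(-5*(-4)) + 0 = 25*20 + 0 = 500 + 0 = 500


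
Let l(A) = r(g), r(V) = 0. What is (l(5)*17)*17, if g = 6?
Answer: 0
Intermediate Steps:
l(A) = 0
(l(5)*17)*17 = (0*17)*17 = 0*17 = 0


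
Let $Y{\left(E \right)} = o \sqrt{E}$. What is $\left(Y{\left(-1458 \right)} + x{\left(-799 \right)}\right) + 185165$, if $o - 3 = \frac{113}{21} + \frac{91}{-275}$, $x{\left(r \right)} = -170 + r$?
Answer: $184196 + \frac{418401 i \sqrt{2}}{1925} \approx 1.842 \cdot 10^{5} + 307.38 i$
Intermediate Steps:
$o = \frac{46489}{5775}$ ($o = 3 + \left(\frac{113}{21} + \frac{91}{-275}\right) = 3 + \left(113 \cdot \frac{1}{21} + 91 \left(- \frac{1}{275}\right)\right) = 3 + \left(\frac{113}{21} - \frac{91}{275}\right) = 3 + \frac{29164}{5775} = \frac{46489}{5775} \approx 8.05$)
$Y{\left(E \right)} = \frac{46489 \sqrt{E}}{5775}$
$\left(Y{\left(-1458 \right)} + x{\left(-799 \right)}\right) + 185165 = \left(\frac{46489 \sqrt{-1458}}{5775} - 969\right) + 185165 = \left(\frac{46489 \cdot 27 i \sqrt{2}}{5775} - 969\right) + 185165 = \left(\frac{418401 i \sqrt{2}}{1925} - 969\right) + 185165 = \left(-969 + \frac{418401 i \sqrt{2}}{1925}\right) + 185165 = 184196 + \frac{418401 i \sqrt{2}}{1925}$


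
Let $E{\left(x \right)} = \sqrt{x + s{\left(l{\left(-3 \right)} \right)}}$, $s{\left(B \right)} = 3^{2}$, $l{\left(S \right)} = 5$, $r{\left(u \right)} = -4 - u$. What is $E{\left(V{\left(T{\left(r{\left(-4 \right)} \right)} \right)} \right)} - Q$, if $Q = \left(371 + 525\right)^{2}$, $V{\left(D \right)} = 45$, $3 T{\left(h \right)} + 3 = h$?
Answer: $-802816 + 3 \sqrt{6} \approx -8.0281 \cdot 10^{5}$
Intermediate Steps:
$s{\left(B \right)} = 9$
$T{\left(h \right)} = -1 + \frac{h}{3}$
$E{\left(x \right)} = \sqrt{9 + x}$ ($E{\left(x \right)} = \sqrt{x + 9} = \sqrt{9 + x}$)
$Q = 802816$ ($Q = 896^{2} = 802816$)
$E{\left(V{\left(T{\left(r{\left(-4 \right)} \right)} \right)} \right)} - Q = \sqrt{9 + 45} - 802816 = \sqrt{54} - 802816 = 3 \sqrt{6} - 802816 = -802816 + 3 \sqrt{6}$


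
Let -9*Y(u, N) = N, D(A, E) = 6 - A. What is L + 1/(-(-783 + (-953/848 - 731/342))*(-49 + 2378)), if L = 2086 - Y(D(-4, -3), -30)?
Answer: 1659087699045256/796617012777 ≈ 2082.7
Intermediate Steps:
Y(u, N) = -N/9
L = 6248/3 (L = 2086 - (-1)*(-30)/9 = 2086 - 1*10/3 = 2086 - 10/3 = 6248/3 ≈ 2082.7)
L + 1/(-(-783 + (-953/848 - 731/342))*(-49 + 2378)) = 6248/3 + 1/(-(-783 + (-953/848 - 731/342))*(-49 + 2378)) = 6248/3 + 1/(-(-783 + (-953*1/848 - 731*1/342))*2329) = 6248/3 + 1/(-(-783 + (-953/848 - 731/342))*2329) = 6248/3 + 1/(-(-783 - 472907/145008)*2329) = 6248/3 + 1/(-(-114014171)*2329/145008) = 6248/3 + 1/(-1*(-265539004259/145008)) = 6248/3 + 1/(265539004259/145008) = 6248/3 + 145008/265539004259 = 1659087699045256/796617012777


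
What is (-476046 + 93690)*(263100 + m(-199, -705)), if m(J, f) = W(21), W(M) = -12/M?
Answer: -704183515776/7 ≈ -1.0060e+11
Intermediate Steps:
m(J, f) = -4/7 (m(J, f) = -12/21 = -12*1/21 = -4/7)
(-476046 + 93690)*(263100 + m(-199, -705)) = (-476046 + 93690)*(263100 - 4/7) = -382356*1841696/7 = -704183515776/7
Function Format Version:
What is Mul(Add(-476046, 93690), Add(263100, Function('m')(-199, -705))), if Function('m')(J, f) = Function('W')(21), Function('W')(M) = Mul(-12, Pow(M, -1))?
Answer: Rational(-704183515776, 7) ≈ -1.0060e+11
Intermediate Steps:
Function('m')(J, f) = Rational(-4, 7) (Function('m')(J, f) = Mul(-12, Pow(21, -1)) = Mul(-12, Rational(1, 21)) = Rational(-4, 7))
Mul(Add(-476046, 93690), Add(263100, Function('m')(-199, -705))) = Mul(Add(-476046, 93690), Add(263100, Rational(-4, 7))) = Mul(-382356, Rational(1841696, 7)) = Rational(-704183515776, 7)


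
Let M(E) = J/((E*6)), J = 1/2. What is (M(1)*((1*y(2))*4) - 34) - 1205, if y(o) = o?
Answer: -3715/3 ≈ -1238.3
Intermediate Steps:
J = ½ ≈ 0.50000
M(E) = 1/(12*E) (M(E) = 1/(2*((E*6))) = 1/(2*((6*E))) = (1/(6*E))/2 = 1/(12*E))
(M(1)*((1*y(2))*4) - 34) - 1205 = (((1/12)/1)*((1*2)*4) - 34) - 1205 = (((1/12)*1)*(2*4) - 34) - 1205 = ((1/12)*8 - 34) - 1205 = (⅔ - 34) - 1205 = -100/3 - 1205 = -3715/3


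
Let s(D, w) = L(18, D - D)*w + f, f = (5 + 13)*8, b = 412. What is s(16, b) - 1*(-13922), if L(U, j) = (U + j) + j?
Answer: 21482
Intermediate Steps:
L(U, j) = U + 2*j
f = 144 (f = 18*8 = 144)
s(D, w) = 144 + 18*w (s(D, w) = (18 + 2*(D - D))*w + 144 = (18 + 2*0)*w + 144 = (18 + 0)*w + 144 = 18*w + 144 = 144 + 18*w)
s(16, b) - 1*(-13922) = (144 + 18*412) - 1*(-13922) = (144 + 7416) + 13922 = 7560 + 13922 = 21482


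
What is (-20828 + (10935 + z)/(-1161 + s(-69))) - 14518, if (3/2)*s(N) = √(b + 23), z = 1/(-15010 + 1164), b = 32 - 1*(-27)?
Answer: -138104256757119/3906169442 - 454218027*√82/83982643003 ≈ -35356.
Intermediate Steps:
b = 59 (b = 32 + 27 = 59)
z = -1/13846 (z = 1/(-13846) = -1/13846 ≈ -7.2223e-5)
s(N) = 2*√82/3 (s(N) = 2*√(59 + 23)/3 = 2*√82/3)
(-20828 + (10935 + z)/(-1161 + s(-69))) - 14518 = (-20828 + (10935 - 1/13846)/(-1161 + 2*√82/3)) - 14518 = (-20828 + 151406009/(13846*(-1161 + 2*√82/3))) - 14518 = -35346 + 151406009/(13846*(-1161 + 2*√82/3))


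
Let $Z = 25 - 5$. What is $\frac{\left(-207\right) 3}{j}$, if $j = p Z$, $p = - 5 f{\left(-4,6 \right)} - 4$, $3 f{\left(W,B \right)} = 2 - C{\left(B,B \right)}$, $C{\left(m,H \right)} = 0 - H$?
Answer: $\frac{1863}{1040} \approx 1.7913$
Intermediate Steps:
$C{\left(m,H \right)} = - H$
$f{\left(W,B \right)} = \frac{2}{3} + \frac{B}{3}$ ($f{\left(W,B \right)} = \frac{2 - - B}{3} = \frac{2 + B}{3} = \frac{2}{3} + \frac{B}{3}$)
$p = - \frac{52}{3}$ ($p = - 5 \left(\frac{2}{3} + \frac{1}{3} \cdot 6\right) - 4 = - 5 \left(\frac{2}{3} + 2\right) - 4 = \left(-5\right) \frac{8}{3} - 4 = - \frac{40}{3} - 4 = - \frac{52}{3} \approx -17.333$)
$Z = 20$
$j = - \frac{1040}{3}$ ($j = \left(- \frac{52}{3}\right) 20 = - \frac{1040}{3} \approx -346.67$)
$\frac{\left(-207\right) 3}{j} = \frac{\left(-207\right) 3}{- \frac{1040}{3}} = \left(-621\right) \left(- \frac{3}{1040}\right) = \frac{1863}{1040}$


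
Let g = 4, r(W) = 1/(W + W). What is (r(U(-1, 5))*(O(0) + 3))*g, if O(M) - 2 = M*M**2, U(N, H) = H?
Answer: 2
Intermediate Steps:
r(W) = 1/(2*W)
O(M) = 2 + M**3 (O(M) = 2 + M*M**2 = 2 + M**3)
(r(U(-1, 5))*(O(0) + 3))*g = (((1/2)/5)*((2 + 0**3) + 3))*4 = (((1/2)*(1/5))*((2 + 0) + 3))*4 = ((2 + 3)/10)*4 = ((1/10)*5)*4 = (1/2)*4 = 2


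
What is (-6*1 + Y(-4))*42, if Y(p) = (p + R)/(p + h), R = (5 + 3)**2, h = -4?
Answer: -567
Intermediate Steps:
R = 64 (R = 8**2 = 64)
Y(p) = (64 + p)/(-4 + p) (Y(p) = (p + 64)/(p - 4) = (64 + p)/(-4 + p))
(-6*1 + Y(-4))*42 = (-6*1 + (64 - 4)/(-4 - 4))*42 = (-6 + 60/(-8))*42 = (-6 - 1/8*60)*42 = (-6 - 15/2)*42 = -27/2*42 = -567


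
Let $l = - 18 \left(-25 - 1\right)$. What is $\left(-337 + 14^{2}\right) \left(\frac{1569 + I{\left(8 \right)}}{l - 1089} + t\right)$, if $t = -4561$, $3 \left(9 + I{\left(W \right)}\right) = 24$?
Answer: $\frac{133195603}{207} \approx 6.4346 \cdot 10^{5}$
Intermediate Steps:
$l = 468$ ($l = \left(-18\right) \left(-26\right) = 468$)
$I{\left(W \right)} = -1$ ($I{\left(W \right)} = -9 + \frac{1}{3} \cdot 24 = -9 + 8 = -1$)
$\left(-337 + 14^{2}\right) \left(\frac{1569 + I{\left(8 \right)}}{l - 1089} + t\right) = \left(-337 + 14^{2}\right) \left(\frac{1569 - 1}{468 - 1089} - 4561\right) = \left(-337 + 196\right) \left(\frac{1568}{-621} - 4561\right) = - 141 \left(1568 \left(- \frac{1}{621}\right) - 4561\right) = - 141 \left(- \frac{1568}{621} - 4561\right) = \left(-141\right) \left(- \frac{2833949}{621}\right) = \frac{133195603}{207}$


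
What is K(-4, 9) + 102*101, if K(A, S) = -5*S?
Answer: 10257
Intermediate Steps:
K(-4, 9) + 102*101 = -5*9 + 102*101 = -45 + 10302 = 10257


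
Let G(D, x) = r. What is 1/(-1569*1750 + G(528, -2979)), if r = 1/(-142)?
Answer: -142/389896501 ≈ -3.6420e-7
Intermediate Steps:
r = -1/142 ≈ -0.0070423
G(D, x) = -1/142
1/(-1569*1750 + G(528, -2979)) = 1/(-1569*1750 - 1/142) = 1/(-2745750 - 1/142) = 1/(-389896501/142) = -142/389896501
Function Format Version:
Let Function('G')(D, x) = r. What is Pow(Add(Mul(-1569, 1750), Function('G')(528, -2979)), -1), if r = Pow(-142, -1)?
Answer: Rational(-142, 389896501) ≈ -3.6420e-7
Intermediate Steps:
r = Rational(-1, 142) ≈ -0.0070423
Function('G')(D, x) = Rational(-1, 142)
Pow(Add(Mul(-1569, 1750), Function('G')(528, -2979)), -1) = Pow(Add(Mul(-1569, 1750), Rational(-1, 142)), -1) = Pow(Add(-2745750, Rational(-1, 142)), -1) = Pow(Rational(-389896501, 142), -1) = Rational(-142, 389896501)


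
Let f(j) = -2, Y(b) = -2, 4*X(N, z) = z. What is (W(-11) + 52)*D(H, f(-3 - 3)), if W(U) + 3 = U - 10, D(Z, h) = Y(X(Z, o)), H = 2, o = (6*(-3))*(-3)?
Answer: -56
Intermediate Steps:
o = 54 (o = -18*(-3) = 54)
X(N, z) = z/4
D(Z, h) = -2
W(U) = -13 + U (W(U) = -3 + (U - 10) = -3 + (-10 + U) = -13 + U)
(W(-11) + 52)*D(H, f(-3 - 3)) = ((-13 - 11) + 52)*(-2) = (-24 + 52)*(-2) = 28*(-2) = -56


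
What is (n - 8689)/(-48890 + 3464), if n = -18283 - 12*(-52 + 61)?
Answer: 13540/22713 ≈ 0.59613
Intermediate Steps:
n = -18391 (n = -18283 - 12*9 = -18283 - 1*108 = -18283 - 108 = -18391)
(n - 8689)/(-48890 + 3464) = (-18391 - 8689)/(-48890 + 3464) = -27080/(-45426) = -27080*(-1/45426) = 13540/22713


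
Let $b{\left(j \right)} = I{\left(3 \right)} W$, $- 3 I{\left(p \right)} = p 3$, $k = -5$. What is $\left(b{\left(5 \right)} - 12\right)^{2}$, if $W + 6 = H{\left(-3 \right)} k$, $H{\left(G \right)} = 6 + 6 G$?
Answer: $30276$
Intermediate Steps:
$I{\left(p \right)} = - p$ ($I{\left(p \right)} = - \frac{p 3}{3} = - \frac{3 p}{3} = - p$)
$W = 54$ ($W = -6 + \left(6 + 6 \left(-3\right)\right) \left(-5\right) = -6 + \left(6 - 18\right) \left(-5\right) = -6 - -60 = -6 + 60 = 54$)
$b{\left(j \right)} = -162$ ($b{\left(j \right)} = \left(-1\right) 3 \cdot 54 = \left(-3\right) 54 = -162$)
$\left(b{\left(5 \right)} - 12\right)^{2} = \left(-162 - 12\right)^{2} = \left(-174\right)^{2} = 30276$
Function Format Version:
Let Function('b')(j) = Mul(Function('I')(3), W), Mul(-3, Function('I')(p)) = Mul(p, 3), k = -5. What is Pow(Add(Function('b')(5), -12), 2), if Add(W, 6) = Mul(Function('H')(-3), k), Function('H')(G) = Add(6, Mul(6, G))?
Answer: 30276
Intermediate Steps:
Function('I')(p) = Mul(-1, p) (Function('I')(p) = Mul(Rational(-1, 3), Mul(p, 3)) = Mul(Rational(-1, 3), Mul(3, p)) = Mul(-1, p))
W = 54 (W = Add(-6, Mul(Add(6, Mul(6, -3)), -5)) = Add(-6, Mul(Add(6, -18), -5)) = Add(-6, Mul(-12, -5)) = Add(-6, 60) = 54)
Function('b')(j) = -162 (Function('b')(j) = Mul(Mul(-1, 3), 54) = Mul(-3, 54) = -162)
Pow(Add(Function('b')(5), -12), 2) = Pow(Add(-162, -12), 2) = Pow(-174, 2) = 30276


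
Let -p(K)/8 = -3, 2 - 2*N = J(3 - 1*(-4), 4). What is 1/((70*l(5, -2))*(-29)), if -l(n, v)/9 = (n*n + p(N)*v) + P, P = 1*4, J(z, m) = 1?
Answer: -1/347130 ≈ -2.8808e-6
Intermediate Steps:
N = 1/2 (N = 1 - 1/2*1 = 1 - 1/2 = 1/2 ≈ 0.50000)
p(K) = 24 (p(K) = -8*(-3) = 24)
P = 4
l(n, v) = -36 - 216*v - 9*n**2 (l(n, v) = -9*((n*n + 24*v) + 4) = -9*((n**2 + 24*v) + 4) = -9*(4 + n**2 + 24*v) = -36 - 216*v - 9*n**2)
1/((70*l(5, -2))*(-29)) = 1/((70*(-36 - 216*(-2) - 9*5**2))*(-29)) = 1/((70*(-36 + 432 - 9*25))*(-29)) = 1/((70*(-36 + 432 - 225))*(-29)) = 1/((70*171)*(-29)) = 1/(11970*(-29)) = 1/(-347130) = -1/347130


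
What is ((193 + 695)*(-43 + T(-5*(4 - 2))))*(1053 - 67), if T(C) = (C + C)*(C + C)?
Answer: 312577776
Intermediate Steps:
T(C) = 4*C² (T(C) = (2*C)*(2*C) = 4*C²)
((193 + 695)*(-43 + T(-5*(4 - 2))))*(1053 - 67) = ((193 + 695)*(-43 + 4*(-5*(4 - 2))²))*(1053 - 67) = (888*(-43 + 4*(-5*2)²))*986 = (888*(-43 + 4*(-10)²))*986 = (888*(-43 + 4*100))*986 = (888*(-43 + 400))*986 = (888*357)*986 = 317016*986 = 312577776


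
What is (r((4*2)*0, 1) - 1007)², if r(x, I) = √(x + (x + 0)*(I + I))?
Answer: 1014049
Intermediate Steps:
r(x, I) = √(x + 2*I*x) (r(x, I) = √(x + x*(2*I)) = √(x + 2*I*x))
(r((4*2)*0, 1) - 1007)² = (√(((4*2)*0)*(1 + 2*1)) - 1007)² = (√((8*0)*(1 + 2)) - 1007)² = (√(0*3) - 1007)² = (√0 - 1007)² = (0 - 1007)² = (-1007)² = 1014049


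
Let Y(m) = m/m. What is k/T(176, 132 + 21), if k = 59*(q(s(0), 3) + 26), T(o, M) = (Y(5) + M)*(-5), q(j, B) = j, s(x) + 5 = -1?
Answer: -118/77 ≈ -1.5325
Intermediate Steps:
s(x) = -6 (s(x) = -5 - 1 = -6)
Y(m) = 1
T(o, M) = -5 - 5*M (T(o, M) = (1 + M)*(-5) = -5 - 5*M)
k = 1180 (k = 59*(-6 + 26) = 59*20 = 1180)
k/T(176, 132 + 21) = 1180/(-5 - 5*(132 + 21)) = 1180/(-5 - 5*153) = 1180/(-5 - 765) = 1180/(-770) = 1180*(-1/770) = -118/77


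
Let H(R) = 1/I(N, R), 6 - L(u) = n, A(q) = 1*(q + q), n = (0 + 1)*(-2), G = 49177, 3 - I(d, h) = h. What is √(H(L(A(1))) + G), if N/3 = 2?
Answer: 2*√307355/5 ≈ 221.76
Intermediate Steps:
N = 6 (N = 3*2 = 6)
I(d, h) = 3 - h
n = -2 (n = 1*(-2) = -2)
A(q) = 2*q (A(q) = 1*(2*q) = 2*q)
L(u) = 8 (L(u) = 6 - 1*(-2) = 6 + 2 = 8)
H(R) = 1/(3 - R)
√(H(L(A(1))) + G) = √(-1/(-3 + 8) + 49177) = √(-1/5 + 49177) = √(-1*⅕ + 49177) = √(-⅕ + 49177) = √(245884/5) = 2*√307355/5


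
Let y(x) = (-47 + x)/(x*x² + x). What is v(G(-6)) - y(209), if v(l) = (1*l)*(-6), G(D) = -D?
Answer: -164331765/4564769 ≈ -36.000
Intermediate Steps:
v(l) = -6*l (v(l) = l*(-6) = -6*l)
y(x) = (-47 + x)/(x + x³) (y(x) = (-47 + x)/(x³ + x) = (-47 + x)/(x + x³))
v(G(-6)) - y(209) = -(-6)*(-6) - (-47 + 209)/(209 + 209³) = -6*6 - 162/(209 + 9129329) = -36 - 162/9129538 = -36 - 1*81/4564769 = -36 - 81/4564769 = -164331765/4564769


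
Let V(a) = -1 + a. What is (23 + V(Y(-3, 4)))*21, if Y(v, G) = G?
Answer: 546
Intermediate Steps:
(23 + V(Y(-3, 4)))*21 = (23 + (-1 + 4))*21 = (23 + 3)*21 = 26*21 = 546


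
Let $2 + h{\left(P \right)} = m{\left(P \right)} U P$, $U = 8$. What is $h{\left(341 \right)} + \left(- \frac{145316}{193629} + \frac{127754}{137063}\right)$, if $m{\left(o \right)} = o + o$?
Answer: $\frac{49376346495236096}{26539371627} \approx 1.8605 \cdot 10^{6}$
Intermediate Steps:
$m{\left(o \right)} = 2 o$
$h{\left(P \right)} = -2 + 16 P^{2}$ ($h{\left(P \right)} = -2 + 2 P 8 P = -2 + 16 P P = -2 + 16 P^{2}$)
$h{\left(341 \right)} + \left(- \frac{145316}{193629} + \frac{127754}{137063}\right) = \left(-2 + 16 \cdot 341^{2}\right) + \left(- \frac{145316}{193629} + \frac{127754}{137063}\right) = \left(-2 + 16 \cdot 116281\right) + \left(\left(-145316\right) \frac{1}{193629} + 127754 \cdot \frac{1}{137063}\right) = \left(-2 + 1860496\right) + \left(- \frac{145316}{193629} + \frac{127754}{137063}\right) = 1860494 + \frac{4819432358}{26539371627} = \frac{49376346495236096}{26539371627}$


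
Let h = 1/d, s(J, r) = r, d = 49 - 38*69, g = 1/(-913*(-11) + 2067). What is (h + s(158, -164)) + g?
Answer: -5110090457/31159030 ≈ -164.00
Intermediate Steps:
g = 1/12110 (g = 1/(10043 + 2067) = 1/12110 ≈ 8.2576e-5)
d = -2573 (d = 49 - 2622 = -2573)
h = -1/2573 (h = 1/(-2573) = -1/2573 ≈ -0.00038865)
(h + s(158, -164)) + g = (-1/2573 - 164) + 1/12110 = -421973/2573 + 1/12110 = -5110090457/31159030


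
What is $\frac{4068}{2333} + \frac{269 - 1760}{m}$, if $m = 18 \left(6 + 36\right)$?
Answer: $- \frac{19195}{83988} \approx -0.22854$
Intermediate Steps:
$m = 756$ ($m = 18 \cdot 42 = 756$)
$\frac{4068}{2333} + \frac{269 - 1760}{m} = \frac{4068}{2333} + \frac{269 - 1760}{756} = 4068 \cdot \frac{1}{2333} - \frac{71}{36} = \frac{4068}{2333} - \frac{71}{36} = - \frac{19195}{83988}$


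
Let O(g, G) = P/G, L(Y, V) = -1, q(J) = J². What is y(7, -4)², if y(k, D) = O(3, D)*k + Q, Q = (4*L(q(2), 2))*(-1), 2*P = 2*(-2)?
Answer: 225/4 ≈ 56.250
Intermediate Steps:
P = -2 (P = (2*(-2))/2 = (½)*(-4) = -2)
O(g, G) = -2/G
Q = 4 (Q = (4*(-1))*(-1) = -4*(-1) = 4)
y(k, D) = 4 - 2*k/D (y(k, D) = (-2/D)*k + 4 = -2*k/D + 4 = 4 - 2*k/D)
y(7, -4)² = (4 - 2*7/(-4))² = (4 - 2*7*(-¼))² = (4 + 7/2)² = (15/2)² = 225/4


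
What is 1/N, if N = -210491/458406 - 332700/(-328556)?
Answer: 37653010434/20838398801 ≈ 1.8069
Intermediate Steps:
N = 20838398801/37653010434 (N = -210491*1/458406 - 332700*(-1/328556) = -210491/458406 + 83175/82139 = 20838398801/37653010434 ≈ 0.55343)
1/N = 1/(20838398801/37653010434) = 37653010434/20838398801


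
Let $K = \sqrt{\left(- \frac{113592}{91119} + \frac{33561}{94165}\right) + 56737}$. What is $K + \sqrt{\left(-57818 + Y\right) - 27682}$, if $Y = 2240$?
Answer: $\frac{\sqrt{464102551403494618144110}}{2860073545} + 2 i \sqrt{20815} \approx 238.19 + 288.55 i$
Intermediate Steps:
$K = \frac{\sqrt{464102551403494618144110}}{2860073545}$ ($K = \sqrt{\left(\left(-113592\right) \frac{1}{91119} + 33561 \cdot \frac{1}{94165}\right) + 56737} = \sqrt{\left(- \frac{37864}{30373} + \frac{33561}{94165}\right) + 56737} = \sqrt{- \frac{2546115307}{2860073545} + 56737} = \sqrt{\frac{162269446607358}{2860073545}} = \frac{\sqrt{464102551403494618144110}}{2860073545} \approx 238.19$)
$K + \sqrt{\left(-57818 + Y\right) - 27682} = \frac{\sqrt{464102551403494618144110}}{2860073545} + \sqrt{\left(-57818 + 2240\right) - 27682} = \frac{\sqrt{464102551403494618144110}}{2860073545} + \sqrt{-55578 - 27682} = \frac{\sqrt{464102551403494618144110}}{2860073545} + \sqrt{-83260} = \frac{\sqrt{464102551403494618144110}}{2860073545} + 2 i \sqrt{20815}$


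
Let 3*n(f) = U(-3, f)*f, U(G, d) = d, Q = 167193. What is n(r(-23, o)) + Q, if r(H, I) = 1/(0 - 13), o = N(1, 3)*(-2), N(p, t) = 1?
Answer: 84766852/507 ≈ 1.6719e+5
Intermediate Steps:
o = -2 (o = 1*(-2) = -2)
r(H, I) = -1/13 (r(H, I) = 1/(-13) = -1/13)
n(f) = f²/3 (n(f) = (f*f)/3 = f²/3)
n(r(-23, o)) + Q = (-1/13)²/3 + 167193 = (⅓)*(1/169) + 167193 = 1/507 + 167193 = 84766852/507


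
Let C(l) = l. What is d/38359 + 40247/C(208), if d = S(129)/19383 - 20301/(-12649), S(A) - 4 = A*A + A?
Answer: 319958298635761/1653571793328 ≈ 193.50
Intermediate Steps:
S(A) = 4 + A + A**2 (S(A) = 4 + (A*A + A) = 4 + (A**2 + A) = 4 + (A + A**2) = 4 + A + A**2)
d = 6655699/2694237 (d = (4 + 129 + 129**2)/19383 - 20301/(-12649) = (4 + 129 + 16641)*(1/19383) - 20301*(-1/12649) = 16774*(1/19383) + 20301/12649 = 16774/19383 + 20301/12649 = 6655699/2694237 ≈ 2.4703)
d/38359 + 40247/C(208) = (6655699/2694237)/38359 + 40247/208 = (6655699/2694237)*(1/38359) + 40247*(1/208) = 6655699/103348237083 + 40247/208 = 319958298635761/1653571793328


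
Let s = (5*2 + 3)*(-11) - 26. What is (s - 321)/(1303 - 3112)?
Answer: 490/1809 ≈ 0.27087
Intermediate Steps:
s = -169 (s = (10 + 3)*(-11) - 26 = 13*(-11) - 26 = -143 - 26 = -169)
(s - 321)/(1303 - 3112) = (-169 - 321)/(1303 - 3112) = -490/(-1809) = -490*(-1/1809) = 490/1809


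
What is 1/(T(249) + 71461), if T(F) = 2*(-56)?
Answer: 1/71349 ≈ 1.4016e-5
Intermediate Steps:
T(F) = -112
1/(T(249) + 71461) = 1/(-112 + 71461) = 1/71349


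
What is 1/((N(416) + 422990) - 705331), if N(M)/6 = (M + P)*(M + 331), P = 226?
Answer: 1/2595103 ≈ 3.8534e-7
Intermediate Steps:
N(M) = 6*(226 + M)*(331 + M) (N(M) = 6*((M + 226)*(M + 331)) = 6*((226 + M)*(331 + M)) = 6*(226 + M)*(331 + M))
1/((N(416) + 422990) - 705331) = 1/(((448836 + 6*416² + 3342*416) + 422990) - 705331) = 1/(((448836 + 6*173056 + 1390272) + 422990) - 705331) = 1/(((448836 + 1038336 + 1390272) + 422990) - 705331) = 1/((2877444 + 422990) - 705331) = 1/(3300434 - 705331) = 1/2595103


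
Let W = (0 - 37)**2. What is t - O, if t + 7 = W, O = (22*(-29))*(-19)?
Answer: -10760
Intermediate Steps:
O = 12122 (O = -638*(-19) = 12122)
W = 1369 (W = (-37)**2 = 1369)
t = 1362 (t = -7 + 1369 = 1362)
t - O = 1362 - 1*12122 = 1362 - 12122 = -10760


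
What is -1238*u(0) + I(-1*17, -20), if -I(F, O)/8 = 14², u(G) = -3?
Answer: 2146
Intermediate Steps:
I(F, O) = -1568 (I(F, O) = -8*14² = -8*196 = -1568)
-1238*u(0) + I(-1*17, -20) = -1238*(-3) - 1568 = 3714 - 1568 = 2146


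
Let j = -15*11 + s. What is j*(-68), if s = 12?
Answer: 10404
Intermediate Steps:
j = -153 (j = -15*11 + 12 = -165 + 12 = -153)
j*(-68) = -153*(-68) = 10404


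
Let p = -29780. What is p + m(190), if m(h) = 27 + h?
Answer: -29563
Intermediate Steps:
p + m(190) = -29780 + (27 + 190) = -29780 + 217 = -29563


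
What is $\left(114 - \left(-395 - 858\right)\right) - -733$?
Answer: $2100$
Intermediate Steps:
$\left(114 - \left(-395 - 858\right)\right) - -733 = \left(114 - -1253\right) + 733 = \left(114 + 1253\right) + 733 = 1367 + 733 = 2100$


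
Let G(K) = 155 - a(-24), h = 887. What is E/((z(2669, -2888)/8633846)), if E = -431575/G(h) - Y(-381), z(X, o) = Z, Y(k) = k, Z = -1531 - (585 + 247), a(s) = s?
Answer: 22570736864/3043 ≈ 7.4173e+6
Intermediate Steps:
Z = -2363 (Z = -1531 - 1*832 = -1531 - 832 = -2363)
G(K) = 179 (G(K) = 155 - 1*(-24) = 155 + 24 = 179)
z(X, o) = -2363
E = -363376/179 (E = -431575/179 - 1*(-381) = -431575*1/179 + 381 = -431575/179 + 381 = -363376/179 ≈ -2030.0)
E/((z(2669, -2888)/8633846)) = -363376/(179*((-2363/8633846))) = -363376/(179*((-2363*1/8633846))) = -363376/(179*(-17/62114)) = -363376/179*(-62114/17) = 22570736864/3043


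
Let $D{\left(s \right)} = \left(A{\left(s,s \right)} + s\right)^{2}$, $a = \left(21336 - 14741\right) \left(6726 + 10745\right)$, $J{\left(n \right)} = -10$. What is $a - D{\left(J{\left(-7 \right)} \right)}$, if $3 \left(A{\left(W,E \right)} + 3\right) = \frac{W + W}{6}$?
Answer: $\frac{9332904716}{81} \approx 1.1522 \cdot 10^{8}$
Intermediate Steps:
$A{\left(W,E \right)} = -3 + \frac{W}{9}$ ($A{\left(W,E \right)} = -3 + \frac{\left(W + W\right) \frac{1}{6}}{3} = -3 + \frac{2 W \frac{1}{6}}{3} = -3 + \frac{\frac{1}{3} W}{3} = -3 + \frac{W}{9}$)
$a = 115221245$ ($a = 6595 \cdot 17471 = 115221245$)
$D{\left(s \right)} = \left(-3 + \frac{10 s}{9}\right)^{2}$ ($D{\left(s \right)} = \left(\left(-3 + \frac{s}{9}\right) + s\right)^{2} = \left(-3 + \frac{10 s}{9}\right)^{2}$)
$a - D{\left(J{\left(-7 \right)} \right)} = 115221245 - \frac{\left(-27 + 10 \left(-10\right)\right)^{2}}{81} = 115221245 - \frac{\left(-27 - 100\right)^{2}}{81} = 115221245 - \frac{\left(-127\right)^{2}}{81} = 115221245 - \frac{1}{81} \cdot 16129 = 115221245 - \frac{16129}{81} = \frac{9332904716}{81}$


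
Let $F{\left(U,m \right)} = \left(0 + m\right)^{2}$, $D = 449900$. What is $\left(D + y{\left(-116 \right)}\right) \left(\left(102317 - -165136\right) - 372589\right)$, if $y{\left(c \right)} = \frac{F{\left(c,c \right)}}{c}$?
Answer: $-47288490624$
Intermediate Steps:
$F{\left(U,m \right)} = m^{2}$
$y{\left(c \right)} = c$ ($y{\left(c \right)} = \frac{c^{2}}{c} = c$)
$\left(D + y{\left(-116 \right)}\right) \left(\left(102317 - -165136\right) - 372589\right) = \left(449900 - 116\right) \left(\left(102317 - -165136\right) - 372589\right) = 449784 \left(\left(102317 + 165136\right) - 372589\right) = 449784 \left(267453 - 372589\right) = 449784 \left(-105136\right) = -47288490624$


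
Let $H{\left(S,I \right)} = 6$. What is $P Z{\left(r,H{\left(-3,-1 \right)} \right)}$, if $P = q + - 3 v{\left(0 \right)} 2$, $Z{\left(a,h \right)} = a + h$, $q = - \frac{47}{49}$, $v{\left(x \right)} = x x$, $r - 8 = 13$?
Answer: $- \frac{1269}{49} \approx -25.898$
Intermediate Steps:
$r = 21$ ($r = 8 + 13 = 21$)
$v{\left(x \right)} = x^{2}$
$q = - \frac{47}{49}$ ($q = \left(-47\right) \frac{1}{49} = - \frac{47}{49} \approx -0.95918$)
$P = - \frac{47}{49}$ ($P = - \frac{47}{49} + - 3 \cdot 0^{2} \cdot 2 = - \frac{47}{49} + \left(-3\right) 0 \cdot 2 = - \frac{47}{49} + 0 \cdot 2 = - \frac{47}{49} + 0 = - \frac{47}{49} \approx -0.95918$)
$P Z{\left(r,H{\left(-3,-1 \right)} \right)} = - \frac{47 \left(21 + 6\right)}{49} = \left(- \frac{47}{49}\right) 27 = - \frac{1269}{49}$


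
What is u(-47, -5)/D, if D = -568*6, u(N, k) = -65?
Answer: 65/3408 ≈ 0.019073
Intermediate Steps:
D = -3408
u(-47, -5)/D = -65/(-3408) = -65*(-1/3408) = 65/3408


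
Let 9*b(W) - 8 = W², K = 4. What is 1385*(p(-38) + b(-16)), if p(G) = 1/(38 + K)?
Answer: 569235/14 ≈ 40660.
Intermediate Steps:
b(W) = 8/9 + W²/9
p(G) = 1/42 (p(G) = 1/(38 + 4) = 1/42)
1385*(p(-38) + b(-16)) = 1385*(1/42 + (8/9 + (⅑)*(-16)²)) = 1385*(1/42 + (8/9 + (⅑)*256)) = 1385*(1/42 + (8/9 + 256/9)) = 1385*(1/42 + 88/3) = 1385*(411/14) = 569235/14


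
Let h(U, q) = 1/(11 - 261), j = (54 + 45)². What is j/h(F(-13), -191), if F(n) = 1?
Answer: -2450250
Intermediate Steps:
j = 9801 (j = 99² = 9801)
h(U, q) = -1/250 (h(U, q) = 1/(-250) = -1/250)
j/h(F(-13), -191) = 9801/(-1/250) = 9801*(-250) = -2450250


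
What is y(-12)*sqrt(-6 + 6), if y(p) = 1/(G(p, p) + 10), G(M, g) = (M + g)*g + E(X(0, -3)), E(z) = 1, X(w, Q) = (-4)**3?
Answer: 0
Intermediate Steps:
X(w, Q) = -64
G(M, g) = 1 + g*(M + g) (G(M, g) = (M + g)*g + 1 = g*(M + g) + 1 = 1 + g*(M + g))
y(p) = 1/(11 + 2*p**2) (y(p) = 1/((1 + p**2 + p*p) + 10) = 1/((1 + p**2 + p**2) + 10) = 1/((1 + 2*p**2) + 10) = 1/(11 + 2*p**2))
y(-12)*sqrt(-6 + 6) = sqrt(-6 + 6)/(11 + 2*(-12)**2) = sqrt(0)/(11 + 2*144) = 0/(11 + 288) = 0/299 = (1/299)*0 = 0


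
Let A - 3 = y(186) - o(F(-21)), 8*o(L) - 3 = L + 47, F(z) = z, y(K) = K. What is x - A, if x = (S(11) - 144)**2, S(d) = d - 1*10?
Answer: 162109/8 ≈ 20264.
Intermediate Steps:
o(L) = 25/4 + L/8 (o(L) = 3/8 + (L + 47)/8 = 3/8 + (47 + L)/8 = 3/8 + (47/8 + L/8) = 25/4 + L/8)
S(d) = -10 + d (S(d) = d - 10 = -10 + d)
x = 20449 (x = ((-10 + 11) - 144)**2 = (1 - 144)**2 = (-143)**2 = 20449)
A = 1483/8 (A = 3 + (186 - (25/4 + (1/8)*(-21))) = 3 + (186 - (25/4 - 21/8)) = 3 + (186 - 1*29/8) = 3 + (186 - 29/8) = 3 + 1459/8 = 1483/8 ≈ 185.38)
x - A = 20449 - 1*1483/8 = 20449 - 1483/8 = 162109/8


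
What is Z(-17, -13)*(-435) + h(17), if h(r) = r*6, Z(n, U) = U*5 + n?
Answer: 35772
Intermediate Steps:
Z(n, U) = n + 5*U (Z(n, U) = 5*U + n = n + 5*U)
h(r) = 6*r
Z(-17, -13)*(-435) + h(17) = (-17 + 5*(-13))*(-435) + 6*17 = (-17 - 65)*(-435) + 102 = -82*(-435) + 102 = 35670 + 102 = 35772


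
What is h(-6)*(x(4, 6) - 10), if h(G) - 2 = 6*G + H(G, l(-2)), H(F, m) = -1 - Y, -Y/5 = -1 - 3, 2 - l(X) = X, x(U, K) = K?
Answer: 220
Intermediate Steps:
l(X) = 2 - X
Y = 20 (Y = -5*(-1 - 3) = -5*(-4) = 20)
H(F, m) = -21 (H(F, m) = -1 - 1*20 = -1 - 20 = -21)
h(G) = -19 + 6*G (h(G) = 2 + (6*G - 21) = 2 + (-21 + 6*G) = -19 + 6*G)
h(-6)*(x(4, 6) - 10) = (-19 + 6*(-6))*(6 - 10) = (-19 - 36)*(-4) = -55*(-4) = 220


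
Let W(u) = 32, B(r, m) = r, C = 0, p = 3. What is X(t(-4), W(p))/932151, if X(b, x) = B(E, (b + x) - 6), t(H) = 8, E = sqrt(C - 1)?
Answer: I/932151 ≈ 1.0728e-6*I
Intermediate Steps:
E = I (E = sqrt(0 - 1) = sqrt(-1) = I ≈ 1.0*I)
X(b, x) = I
X(t(-4), W(p))/932151 = I/932151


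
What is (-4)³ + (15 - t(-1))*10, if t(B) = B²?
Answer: 76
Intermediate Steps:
(-4)³ + (15 - t(-1))*10 = (-4)³ + (15 - 1*(-1)²)*10 = -64 + (15 - 1*1)*10 = -64 + (15 - 1)*10 = -64 + 14*10 = -64 + 140 = 76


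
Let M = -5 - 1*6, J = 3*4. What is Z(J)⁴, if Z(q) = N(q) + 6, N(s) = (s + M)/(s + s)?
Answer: 442050625/331776 ≈ 1332.4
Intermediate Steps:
J = 12
M = -11 (M = -5 - 6 = -11)
N(s) = (-11 + s)/(2*s) (N(s) = (s - 11)/(s + s) = (-11 + s)/((2*s)) = (-11 + s)*(1/(2*s)) = (-11 + s)/(2*s))
Z(q) = 6 + (-11 + q)/(2*q) (Z(q) = (-11 + q)/(2*q) + 6 = 6 + (-11 + q)/(2*q))
Z(J)⁴ = ((½)*(-11 + 13*12)/12)⁴ = ((½)*(1/12)*(-11 + 156))⁴ = ((½)*(1/12)*145)⁴ = (145/24)⁴ = 442050625/331776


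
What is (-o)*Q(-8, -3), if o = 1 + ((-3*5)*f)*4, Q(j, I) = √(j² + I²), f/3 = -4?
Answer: -721*√73 ≈ -6160.2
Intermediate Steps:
f = -12 (f = 3*(-4) = -12)
Q(j, I) = √(I² + j²)
o = 721 (o = 1 + (-3*5*(-12))*4 = 1 - 15*(-12)*4 = 1 + 180*4 = 1 + 720 = 721)
(-o)*Q(-8, -3) = (-1*721)*√((-3)² + (-8)²) = -721*√(9 + 64) = -721*√73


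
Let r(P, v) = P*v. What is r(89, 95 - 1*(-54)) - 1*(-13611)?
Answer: 26872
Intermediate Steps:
r(89, 95 - 1*(-54)) - 1*(-13611) = 89*(95 - 1*(-54)) - 1*(-13611) = 89*(95 + 54) + 13611 = 89*149 + 13611 = 13261 + 13611 = 26872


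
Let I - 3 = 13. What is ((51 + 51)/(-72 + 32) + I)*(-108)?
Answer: -7263/5 ≈ -1452.6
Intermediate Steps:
I = 16 (I = 3 + 13 = 16)
((51 + 51)/(-72 + 32) + I)*(-108) = ((51 + 51)/(-72 + 32) + 16)*(-108) = (102/(-40) + 16)*(-108) = (102*(-1/40) + 16)*(-108) = (-51/20 + 16)*(-108) = (269/20)*(-108) = -7263/5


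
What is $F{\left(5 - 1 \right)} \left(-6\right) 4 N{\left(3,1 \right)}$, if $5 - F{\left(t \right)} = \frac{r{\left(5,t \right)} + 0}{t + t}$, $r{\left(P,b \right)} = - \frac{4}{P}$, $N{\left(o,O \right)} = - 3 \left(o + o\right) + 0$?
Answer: $\frac{11016}{5} \approx 2203.2$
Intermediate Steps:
$N{\left(o,O \right)} = - 6 o$ ($N{\left(o,O \right)} = - 3 \cdot 2 o + 0 = - 6 o + 0 = - 6 o$)
$F{\left(t \right)} = 5 + \frac{2}{5 t}$ ($F{\left(t \right)} = 5 - \frac{- \frac{4}{5} + 0}{t + t} = 5 - \frac{\left(-4\right) \frac{1}{5} + 0}{2 t} = 5 - \left(- \frac{4}{5} + 0\right) \frac{1}{2 t} = 5 - - \frac{4 \frac{1}{2 t}}{5} = 5 - - \frac{2}{5 t} = 5 + \frac{2}{5 t}$)
$F{\left(5 - 1 \right)} \left(-6\right) 4 N{\left(3,1 \right)} = \left(5 + \frac{2}{5 \left(5 - 1\right)}\right) \left(-6\right) 4 \left(\left(-6\right) 3\right) = \left(5 + \frac{2}{5 \left(5 - 1\right)}\right) \left(-6\right) 4 \left(-18\right) = \left(5 + \frac{2}{5 \cdot 4}\right) \left(-6\right) 4 \left(-18\right) = \left(5 + \frac{2}{5} \cdot \frac{1}{4}\right) \left(-6\right) 4 \left(-18\right) = \left(5 + \frac{1}{10}\right) \left(-6\right) 4 \left(-18\right) = \frac{51}{10} \left(-6\right) 4 \left(-18\right) = \left(- \frac{153}{5}\right) 4 \left(-18\right) = \left(- \frac{612}{5}\right) \left(-18\right) = \frac{11016}{5}$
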